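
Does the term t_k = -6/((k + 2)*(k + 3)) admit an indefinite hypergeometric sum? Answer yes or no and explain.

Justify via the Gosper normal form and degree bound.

The ratio is (k + 2)/(k + 4).
Take A(k)=k + 2, B(k)=k + 4, C(k)=1.
Need (k + 2)·f(k+1) − (k + 3)·f(k) = 1.
Bound: deg f ≤ 1.
Match coefficients ⇒ f(k) = k/2.
R(k) = B(k−1)·f(k)/C(k) = k*(k + 3)/2; s_k = R·t_k = -3*k/(k + 2).
Check: Δs_k = -6/(k**2 + 5*k + 6). ✓

Yes. s_k = -3*k/(k + 2).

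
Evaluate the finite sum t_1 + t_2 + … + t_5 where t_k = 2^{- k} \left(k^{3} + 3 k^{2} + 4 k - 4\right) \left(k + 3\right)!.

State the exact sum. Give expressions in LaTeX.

Σ = 317568

Step 1: r(k) = (k + 4)*(4*k + (k + 1)**3 + 3*(k + 1)**2)/(2*(k**3 + 3*k**2 + 4*k - 4)).
Factor: A=k/2 + 2; B=1; C=k**3 + 3*k**2 + 4*k - 4.
Key eq: (k/2 + 2)·f(k+1) = (1)·f(k) + (k**3 + 3*k**2 + 4*k - 4).
Bound: deg f ≤ 2.
A polynomial solution: f(k) = 2*(k - 2)*(k + 1).
Certificate R = B(k−1)f/C = 2*(k - 2)*(k + 1)/(k**3 + 3*k**2 + 4*k - 4) gives s_k = 2**(1 - k)*(k - 2)*(k + 1)*factorial(k + 3).
s_(k+1) − s_k = (k**3 + 3*k**2 + 4*k - 4)*factorial(k + 3)/2**k = t_k.
Telescoping: Σ = s_(6) − s_(1) = 317520 − (-48) = 317568.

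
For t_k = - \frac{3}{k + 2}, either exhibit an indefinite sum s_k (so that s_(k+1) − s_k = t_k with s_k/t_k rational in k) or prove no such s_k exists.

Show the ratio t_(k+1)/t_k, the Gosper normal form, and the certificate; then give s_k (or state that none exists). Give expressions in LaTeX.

none (Gosper's algorithm certifies no s_k)

Step 1: r(k) = (k + 2)/(k + 3).
A = k + 2, B = k + 3, C = 1.
Solve (k + 2)·f(k+1) − (k + 2)·f(k) = 1.
deg f ≤ 0 (via 1,1,0).
Generic f = c0 gives residual -1; -1 = 0 cannot hold, so t_k is not Gosper-summable.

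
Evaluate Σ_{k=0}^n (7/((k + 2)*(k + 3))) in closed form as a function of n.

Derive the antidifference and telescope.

S(n) = 7*(n + 1)/(2*(n + 3))

t_(k+1)/t_k = (k + 2)/(k + 4).
A = k + 2, B = k + 4, C = 1.
Solve (k + 2)·f(k+1) − (k + 3)·f(k) = 1.
Bound: deg f ≤ 1.
Solve for f: f(k) = k/2 (degree 1 ≤ 1).
R(k) = B(k−1)·f(k)/C(k) = k*(k + 3)/2; s_k = R·t_k = 7*k/(2*(k + 2)).
s_(k+1) − s_k = 7/(k**2 + 5*k + 6) = t_k.
Telescope: S(n) = s_(n+1) − s_(0) = 7*(n + 1)/(2*(n + 3)) − (0) = 7*(n + 1)/(2*(n + 3)).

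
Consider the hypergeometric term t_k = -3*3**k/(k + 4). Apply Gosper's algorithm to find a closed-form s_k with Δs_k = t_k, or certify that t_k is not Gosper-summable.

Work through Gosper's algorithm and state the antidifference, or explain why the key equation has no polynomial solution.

none — t_k is not Gosper-summable

Compute t_(k+1)/t_k: get 3*(k + 4)/(k + 5).
Factor: A=3*k + 12; B=k + 5; C=1.
Key eq: (3*k + 12)·f(k+1) = (k + 4)·f(k) + (1).
deg f ≤ -1 (via 1,1,0).
Negative degree bound (-1): no f exists, t_k not Gosper-summable.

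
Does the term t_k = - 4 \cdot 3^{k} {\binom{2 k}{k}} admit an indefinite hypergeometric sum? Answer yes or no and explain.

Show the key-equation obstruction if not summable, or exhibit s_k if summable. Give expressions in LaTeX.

No. Not Gosper-summable.

r(k) = 6*(2*k + 1)/(k + 1) after simplifying.
So A=12*k + 6 and B=k + 1, with C=1.
Set up (12*k + 6)·f(k+1) − (k)·f(k) − (1) = 0.
Degrees (1,1,0) ⇒ d ≤ -1.
Negative degree bound (-1): no f exists, t_k not Gosper-summable.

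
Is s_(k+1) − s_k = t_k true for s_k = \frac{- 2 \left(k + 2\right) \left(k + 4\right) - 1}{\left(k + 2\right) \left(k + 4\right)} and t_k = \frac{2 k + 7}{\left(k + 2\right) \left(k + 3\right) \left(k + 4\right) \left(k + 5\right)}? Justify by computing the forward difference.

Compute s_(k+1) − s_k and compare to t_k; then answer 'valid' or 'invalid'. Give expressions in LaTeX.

s_(k+1) = (-2*(k + 3)*(k + 5) - 1)/((k + 3)*(k + 5))
s_(k+1) − s_k = (2*k + 7)/(k**4 + 14*k**3 + 71*k**2 + 154*k + 120)
(s_(k+1) − s_k) − t_k = 0

Valid — Δs_k = t_k.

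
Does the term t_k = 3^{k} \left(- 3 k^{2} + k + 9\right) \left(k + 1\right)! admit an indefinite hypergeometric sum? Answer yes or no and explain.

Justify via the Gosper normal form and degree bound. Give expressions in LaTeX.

Yes. s_k = - 3^{k} \left(k - 3\right) \left(k + 1\right)!.

r(k) = 3*(k + 2)*(k - 3*(k + 1)**2 + 10)/(-3*k**2 + k + 9) after simplifying.
Take A(k)=3*k + 6, B(k)=1, C(k)=k**2 - k/3 - 3.
f must satisfy (3*k + 6)·f(k+1) − (1)·f(k) = k**2 - k/3 - 3.
d = 1 from the (1,0,2) case.
A polynomial solution: f(k) = (k - 3)/3.
R(k) = B(k−1)·f(k)/C(k) = (k - 3)/(3*k**2 - k - 9); s_k = R·t_k = -3**k*(k - 3)*factorial(k + 1).
Check: Δs_k = 3**k*(-3*k**2 + k + 9)*factorial(k + 1). ✓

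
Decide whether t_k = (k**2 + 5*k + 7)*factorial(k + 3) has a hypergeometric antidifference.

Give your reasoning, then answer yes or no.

Yes. s_k = (k + 1)*factorial(k + 3).

r(k) = (k + 4)*(5*k + (k + 1)**2 + 12)/(k**2 + 5*k + 7) after simplifying.
So A=k + 4 and B=1, with C=k**2 + 5*k + 7.
Key eq: (k + 4)·f(k+1) = (1)·f(k) + (k**2 + 5*k + 7).
deg f ≤ 1 (via 1,0,2).
Match coefficients ⇒ f(k) = k + 1.
Then R = B(k−1)f/C = (k + 1)/(k**2 + 5*k + 7), so s_k = R(k)·t_k = (k + 1)*factorial(k + 3).
Check: Δs_k = (k**2 + 5*k + 7)*factorial(k + 3). ✓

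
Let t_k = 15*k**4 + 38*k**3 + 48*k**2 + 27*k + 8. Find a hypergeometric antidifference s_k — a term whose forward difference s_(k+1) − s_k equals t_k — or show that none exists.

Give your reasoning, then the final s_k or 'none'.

s_k = k*(3*k**4 + 2*k**3 + 2*k**2 - k + 2)

Ratio r(k) = (15*k**4 + 98*k**3 + 252*k**2 + 297*k + 136)/(15*k**4 + 38*k**3 + 48*k**2 + 27*k + 8).
Factor: A=1; B=1; C=k**4 + 38*k**3/15 + 16*k**2/5 + 9*k/5 + 8/15.
Solve (1)·f(k+1) − (1)·f(k) = k**4 + 38*k**3/15 + 16*k**2/5 + 9*k/5 + 8/15.
Degrees (0,0,4) ⇒ d ≤ 5.
Solving with deg f ≤ 5: f(k) = k*(3*k**4 + 2*k**3 + 2*k**2 - k + 2)/15.
R(k) = B(k−1)·f(k)/C(k) = k*(3*k**4 + 2*k**3 + 2*k**2 - k + 2)/(15*k**4 + 38*k**3 + 48*k**2 + 27*k + 8); s_k = R·t_k = k*(3*k**4 + 2*k**3 + 2*k**2 - k + 2).
s_(k+1) − s_k = 15*k**4 + 38*k**3 + 48*k**2 + 27*k + 8 = t_k.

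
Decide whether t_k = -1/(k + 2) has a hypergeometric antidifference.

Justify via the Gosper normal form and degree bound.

Ratio r(k) = (k + 2)/(k + 3).
A = k + 2, B = k + 3, C = 1.
Key eq: (k + 2)·f(k+1) = (k + 2)·f(k) + (1).
From deg A=1, deg B=1, deg C=0: d=0.
Put f(k) = c0: A·f(k+1) − B(k−1)·f(k) − C = -1; need -1 = 0 — inconsistent ⇒ no f, not summable.

No — the linear system for f has no solution.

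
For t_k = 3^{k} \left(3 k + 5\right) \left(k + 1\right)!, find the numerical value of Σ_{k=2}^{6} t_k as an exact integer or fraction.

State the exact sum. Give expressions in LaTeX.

Σ = 88179786

Compute t_(k+1)/t_k: get 3*(k + 2)*(3*k + 8)/(3*k + 5).
So A=3*k + 6 and B=1, with C=k + 5/3.
Key eq: (3*k + 6)·f(k+1) = (1)·f(k) + (k + 5/3).
d = 0 from the (1,0,1) case.
Solve for f: f(k) = 1/3 (degree 0 ≤ 0).
Certificate R = B(k−1)f/C = 1/(3*k + 5) gives s_k = 3**k*factorial(k + 1).
Δs = 3**k*(3*k + 5)*factorial(k + 1), as required.
Sum = s_(7) − s_(2); s_(7) = 88179840, s_(2) = 54 ⇒ 88179786.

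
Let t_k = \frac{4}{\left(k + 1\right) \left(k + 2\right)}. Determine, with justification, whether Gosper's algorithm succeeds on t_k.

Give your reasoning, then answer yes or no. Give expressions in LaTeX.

Yes. s_k = \frac{4 k}{k + 1}.

r(k) = (k + 1)/(k + 3) after simplifying.
So A=k + 1 and B=k + 3, with C=1.
Key eq: (k + 1)·f(k+1) = (k + 2)·f(k) + (1).
deg f ≤ 1 (via 1,1,0).
Match coefficients ⇒ f(k) = k.
So s_k = (B(k−1)f/C)·t_k = (k*(k + 2))·t_k = 4*k/(k + 1).
Verify: 4/(k**2 + 3*k + 2) matches t_k.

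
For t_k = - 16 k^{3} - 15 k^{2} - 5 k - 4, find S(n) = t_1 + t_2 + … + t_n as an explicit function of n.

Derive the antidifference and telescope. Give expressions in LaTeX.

t_(k+1)/t_k = (16*k**3 + 63*k**2 + 83*k + 40)/(16*k**3 + 15*k**2 + 5*k + 4).
So A=1 and B=1, with C=k**3 + 15*k**2/16 + 5*k/16 + 1/4.
f must satisfy (1)·f(k+1) − (1)·f(k) = k**3 + 15*k**2/16 + 5*k/16 + 1/4.
deg f ≤ 4 (via 0,0,3).
Solving with deg f ≤ 4: f(k) = k*(4*k**3 - 3*k**2 - k + 4)/16.
R(k) = B(k−1)·f(k)/C(k) = k*(4*k**3 - 3*k**2 - k + 4)/(16*k**3 + 15*k**2 + 5*k + 4); s_k = R·t_k = k*(-4*k**3 + 3*k**2 + k - 4).
s_(k+1) − s_k = -16*k**3 - 15*k**2 - 5*k - 4 = t_k.
Telescope: S(n) = s_(n+1) − s_(1) = -4*n**4 - 13*n**3 - 14*n**2 - 9*n - 4 − (-4) = n*(-4*n**3 - 13*n**2 - 14*n - 9).

S(n) = n \left(- 4 n^{3} - 13 n^{2} - 14 n - 9\right)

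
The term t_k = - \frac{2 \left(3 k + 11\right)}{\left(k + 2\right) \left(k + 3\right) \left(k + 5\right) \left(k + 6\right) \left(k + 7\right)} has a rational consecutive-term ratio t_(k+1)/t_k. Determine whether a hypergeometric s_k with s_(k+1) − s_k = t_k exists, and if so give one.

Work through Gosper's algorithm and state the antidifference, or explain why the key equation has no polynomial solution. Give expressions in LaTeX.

Step 1: r(k) = (k + 2)*(k + 5)*(3*k + 14)/((k + 4)*(k + 8)*(3*k + 11)).
A = k + 2, B = k + 8, C = k**2 + 23*k/3 + 44/3.
Key eq: (k + 2)·f(k+1) = (k + 7)·f(k) + (k**2 + 23*k/3 + 44/3).
deg f ≤ 5 (via 1,1,2).
Solve for f: f(k) = k*(k + 3)*(k + 4)*(k**2 + 13*k + 52)/180 (degree 5 ≤ 5).
Certificate R = B(k−1)f/C = k*(k + 3)*(k + 7)*(k**2 + 13*k + 52)/(60*(3*k + 11)) gives s_k = k*(-k**2 - 13*k - 52)/(30*(k**3 + 13*k**2 + 52*k + 60)).
Verify: 2*(-3*k - 11)/(k**5 + 23*k**4 + 203*k**3 + 853*k**2 + 1692*k + 1260) matches t_k.

s_k = \frac{k \left(- k^{2} - 13 k - 52\right)}{30 \left(k^{3} + 13 k^{2} + 52 k + 60\right)}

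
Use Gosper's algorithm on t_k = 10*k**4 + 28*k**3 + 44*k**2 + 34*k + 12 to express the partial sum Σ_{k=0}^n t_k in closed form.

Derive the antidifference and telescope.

r(k) = (5*k**4 + 34*k**3 + 94*k**2 + 123*k + 64)/(5*k**4 + 14*k**3 + 22*k**2 + 17*k + 6) after simplifying.
A = 1, B = 1, C = k**4 + 14*k**3/5 + 22*k**2/5 + 17*k/5 + 6/5.
Solve (1)·f(k+1) − (1)·f(k) = k**4 + 14*k**3/5 + 22*k**2/5 + 17*k/5 + 6/5.
Degrees (0,0,4) ⇒ d ≤ 5.
Solving with deg f ≤ 5: f(k) = k*(k**2 + 1)*(k**2 + k + 1)/5.
So s_k = (B(k−1)f/C)·t_k = (k*(k**2 + 1)*(k**2 + k + 1)/(5*k**4 + 14*k**3 + 22*k**2 + 17*k + 6))·t_k = 2*k*(k**4 + k**3 + 2*k**2 + k + 1).
Verify: 10*k**4 + 28*k**3 + 44*k**2 + 34*k + 12 matches t_k.
Evaluate: s_(n+1) = 2*n**5 + 12*n**4 + 32*n**3 + 46*n**2 + 36*n + 12; subtract s_(0) = 0 ⇒ S(n) = 2*n**5 + 12*n**4 + 32*n**3 + 46*n**2 + 36*n + 12.

S(n) = 2*n**5 + 12*n**4 + 32*n**3 + 46*n**2 + 36*n + 12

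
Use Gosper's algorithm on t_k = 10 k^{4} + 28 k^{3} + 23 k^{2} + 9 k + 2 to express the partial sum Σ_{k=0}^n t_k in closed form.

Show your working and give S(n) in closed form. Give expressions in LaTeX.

S(n) = 2 n^{5} + 12 n^{4} + 25 n^{3} + 23 n^{2} + 10 n + 2

r(k) = (10*k**4 + 68*k**3 + 167*k**2 + 179*k + 72)/(10*k**4 + 28*k**3 + 23*k**2 + 9*k + 2) after simplifying.
So A=1 and B=1, with C=k**4 + 14*k**3/5 + 23*k**2/10 + 9*k/10 + 1/5.
Need (1)·f(k+1) − (1)·f(k) = k**4 + 14*k**3/5 + 23*k**2/10 + 9*k/10 + 1/5.
Bound: deg f ≤ 5.
Coefficient equations give f(k) = k*(2*k**4 + 2*k**3 - 3*k**2 + 1)/10.
Certificate R = B(k−1)f/C = k*(2*k**4 + 2*k**3 - 3*k**2 + 1)/(10*k**4 + 28*k**3 + 23*k**2 + 9*k + 2) gives s_k = 2*k**5 + 2*k**4 - 3*k**3 + k.
s_(k+1) − s_k = 10*k**4 + 28*k**3 + 23*k**2 + 9*k + 2 = t_k.
Evaluate: s_(n+1) = 2*n**5 + 12*n**4 + 25*n**3 + 23*n**2 + 10*n + 2; subtract s_(0) = 0 ⇒ S(n) = 2*n**5 + 12*n**4 + 25*n**3 + 23*n**2 + 10*n + 2.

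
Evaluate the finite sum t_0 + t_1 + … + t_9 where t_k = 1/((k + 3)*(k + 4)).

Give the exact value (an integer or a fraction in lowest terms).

t_(k+1)/t_k = (k + 3)/(k + 5).
Take A(k)=k + 3, B(k)=k + 5, C(k)=1.
f must satisfy (k + 3)·f(k+1) − (k + 4)·f(k) = 1.
Degrees (1,1,0) ⇒ d ≤ 1.
Solve for f: f(k) = k/3 (degree 1 ≤ 1).
R(k) = B(k−1)·f(k)/C(k) = k*(k + 4)/3; s_k = R·t_k = k/(3*(k + 3)).
Check: Δs_k = 1/(k**2 + 7*k + 12). ✓
Evaluate s at k=10 and k=0: 10/39 and 0; difference 10/39.

Σ = 10/39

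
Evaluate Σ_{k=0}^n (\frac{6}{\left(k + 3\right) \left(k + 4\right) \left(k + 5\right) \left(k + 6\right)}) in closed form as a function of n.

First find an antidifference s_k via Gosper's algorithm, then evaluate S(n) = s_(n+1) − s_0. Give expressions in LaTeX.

t_(k+1)/t_k = (k + 3)/(k + 7).
So A=k + 3 and B=k + 7, with C=1.
f must satisfy (k + 3)·f(k+1) − (k + 6)·f(k) = 1.
d = 3 from the (1,1,0) case.
A polynomial solution: f(k) = k*(k**2 + 12*k + 47)/180.
Then R = B(k−1)f/C = k*(k + 6)*(k**2 + 12*k + 47)/180, so s_k = R(k)·t_k = k*(k**2 + 12*k + 47)/(30*(k + 3)*(k + 4)*(k + 5)).
Verify: 6/(k**4 + 18*k**3 + 119*k**2 + 342*k + 360) matches t_k.
Σ_(k=0)^n t_k = s_(n+1) − s_(0) = ((n**3 + 15*n**2 + 74*n + 60)/(30*(n**3 + 15*n**2 + 74*n + 120))) − (0), i.e. (n**3 + 15*n**2 + 74*n + 60)/(30*(n**3 + 15*n**2 + 74*n + 120)).

S(n) = \frac{n^{3} + 15 n^{2} + 74 n + 60}{30 \left(n^{3} + 15 n^{2} + 74 n + 120\right)}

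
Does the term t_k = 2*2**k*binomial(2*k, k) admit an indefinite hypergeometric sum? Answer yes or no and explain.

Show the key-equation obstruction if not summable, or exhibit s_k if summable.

No — negative degree bound, so no certificate f.

r(k) = 4*(2*k + 1)/(k + 1) after simplifying.
Factor: A=8*k + 4; B=k + 1; C=1.
Set up (8*k + 4)·f(k+1) − (k)·f(k) − (1) = 0.
Degrees (1,1,0) ⇒ d ≤ -1.
deg f ≤ -1 is impossible — no certificate.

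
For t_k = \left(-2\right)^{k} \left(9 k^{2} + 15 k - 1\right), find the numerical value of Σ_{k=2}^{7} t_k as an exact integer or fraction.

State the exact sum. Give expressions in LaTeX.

Step 1: r(k) = 2*(-9*k**2 - 33*k - 23)/(9*k**2 + 15*k - 1).
So A=-2 and B=1, with C=k**2 + 5*k/3 - 1/9.
Key eq: (-2)·f(k+1) = (1)·f(k) + (k**2 + 5*k/3 - 1/9).
Degrees (0,0,2) ⇒ d ≤ 2.
Coefficient equations give f(k) = -(3*k**2 + k - 3)/9.
Get s_k = R·t_k = (-2)**k*(-3*k**2 - k + 3) with R(k) = B(k−1)f(k)/C(k) = -(3*k**2 + k - 3)/(9*k**2 + 15*k - 1).
Check: Δs_k = (-2)**k*(9*k**2 + 15*k - 1). ✓
Σ_(k=2)^(7) t_k = s_(8) − s_(2) = -50432 − (-44) = -50388.

Σ = -50388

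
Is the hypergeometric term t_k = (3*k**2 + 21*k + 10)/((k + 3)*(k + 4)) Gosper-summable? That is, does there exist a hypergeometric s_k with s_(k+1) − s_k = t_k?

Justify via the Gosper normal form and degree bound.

Compute t_(k+1)/t_k: get (k + 3)*(21*k + 3*(k + 1)**2 + 31)/((k + 5)*(3*k**2 + 21*k + 10)).
Factor: A=k + 3; B=k + 5; C=k**2 + 7*k + 10/3.
Set up (k + 3)·f(k+1) − (k + 4)·f(k) − (k**2 + 7*k + 10/3) = 0.
From deg A=1, deg B=1, deg C=2: d=2.
Match coefficients ⇒ f(k) = k*(9*k + 1)/9.
Then R = B(k−1)f/C = k*(k + 4)*(9*k + 1)/(3*(3*k**2 + 21*k + 10)), so s_k = R(k)·t_k = k*(9*k + 1)/(3*(k + 3)).
Δs = (3*k**2 + 21*k + 10)/(k**2 + 7*k + 12), as required.

Yes. s_k = k*(9*k + 1)/(3*(k + 3)).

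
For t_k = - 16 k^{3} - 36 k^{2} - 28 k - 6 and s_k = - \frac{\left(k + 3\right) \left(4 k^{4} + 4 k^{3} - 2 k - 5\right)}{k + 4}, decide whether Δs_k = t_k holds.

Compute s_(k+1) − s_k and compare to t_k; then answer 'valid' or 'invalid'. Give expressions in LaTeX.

Invalid: residual \frac{12 k^{4} + 96 k^{3} + 172 k^{2} + 120 k + 29}{k^{2} + 9 k + 20} ≠ 0.

s_(k+1) = (k + 4)*(2*k - 4*(k + 1)**4 - 4*(k + 1)**3 + 7)/(k + 5)
s_(k+1) − s_k = (-16*k**5 - 168*k**4 - 576*k**3 - 806*k**2 - 494*k - 91)/(k**2 + 9*k + 20)
(s_(k+1) − s_k) − t_k = (12*k**4 + 96*k**3 + 172*k**2 + 120*k + 29)/(k**2 + 9*k + 20)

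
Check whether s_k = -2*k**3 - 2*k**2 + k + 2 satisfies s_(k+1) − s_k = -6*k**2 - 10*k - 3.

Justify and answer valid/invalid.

s_(k+1) = k - 2*(k + 1)**3 - 2*(k + 1)**2 + 3
s_(k+1) − s_k = -6*k**2 - 10*k - 3
(s_(k+1) − s_k) − t_k = 0

Valid: the claim telescopes to t_k.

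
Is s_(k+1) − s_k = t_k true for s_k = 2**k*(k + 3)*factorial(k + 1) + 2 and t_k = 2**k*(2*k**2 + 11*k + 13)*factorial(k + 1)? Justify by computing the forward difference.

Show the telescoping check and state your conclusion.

s_(k+1) = 2**(k + 1)*(k + 4)*factorial(k + 2) + 2
s_(k+1) − s_k = 2**k*(2*k**2 + 11*k + 13)*factorial(k + 1)
(s_(k+1) − s_k) − t_k = 0

Valid: the claim telescopes to t_k.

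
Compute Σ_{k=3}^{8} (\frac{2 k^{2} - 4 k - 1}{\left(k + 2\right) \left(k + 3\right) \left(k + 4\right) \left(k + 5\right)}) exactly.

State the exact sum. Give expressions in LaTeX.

Σ = 31/1001

The ratio is (k + 2)*(4*k - 2*(k + 1)**2 + 5)/((k + 6)*(-2*k**2 + 4*k + 1)).
A = k + 2, B = k + 6, C = k**2 - 2*k - 1/2.
Key eq: (k + 2)·f(k+1) = (k + 5)·f(k) + (k**2 - 2*k - 1/2).
Degrees (1,1,2) ⇒ d ≤ 3.
A polynomial solution: f(k) = k*(k**2 - 7*k + 2)/16.
Get s_k = R·t_k = k*(k**2 - 7*k + 2)/(8*(k + 2)*(k + 3)*(k + 4)) with R(k) = B(k−1)f(k)/C(k) = k*(k + 5)*(k**2 - 7*k + 2)/(8*(2*k**2 - 4*k - 1)).
Check: Δs_k = (2*k**2 - 4*k - 1)/(k**4 + 14*k**3 + 71*k**2 + 154*k + 120). ✓
Evaluate s at k=9 and k=3: 15/1144 and -1/56; difference 31/1001.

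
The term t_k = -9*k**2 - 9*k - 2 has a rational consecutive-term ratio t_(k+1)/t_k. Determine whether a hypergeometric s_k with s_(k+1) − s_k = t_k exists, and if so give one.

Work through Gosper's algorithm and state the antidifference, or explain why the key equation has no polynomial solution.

t_(k+1)/t_k = (9*k**2 + 27*k + 20)/(9*k**2 + 9*k + 2).
Gosper form: A/B · C(k+1)/C(k) with A=1, B=1, C=k**2 + k + 2/9.
Set up (1)·f(k+1) − (1)·f(k) − (k**2 + k + 2/9) = 0.
From deg A=0, deg B=0, deg C=2: d=3.
Solving with deg f ≤ 3: f(k) = k*(3*k**2 - 1)/9.
R(k) = B(k−1)·f(k)/C(k) = k*(3*k**2 - 1)/((3*k + 1)*(3*k + 2)); s_k = R·t_k = -3*k**3 + k.
s_(k+1) − s_k = -9*k**2 - 9*k - 2 = t_k.

s_k = -3*k**3 + k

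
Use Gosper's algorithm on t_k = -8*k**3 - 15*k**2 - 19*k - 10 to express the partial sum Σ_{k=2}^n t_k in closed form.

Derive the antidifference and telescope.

S(n) = -2*n**4 - 9*n**3 - 19*n**2 - 22*n + 52

Ratio r(k) = (8*k**3 + 39*k**2 + 73*k + 52)/(8*k**3 + 15*k**2 + 19*k + 10).
Gosper form: A/B · C(k+1)/C(k) with A=1, B=1, C=k**3 + 15*k**2/8 + 19*k/8 + 5/4.
f must satisfy (1)·f(k+1) − (1)·f(k) = k**3 + 15*k**2/8 + 19*k/8 + 5/4.
From deg A=0, deg B=0, deg C=3: d=4.
Match coefficients ⇒ f(k) = k*(2*k**3 + k**2 + 4*k + 3)/8.
Get s_k = R·t_k = k*(-2*k**3 - k**2 - 4*k - 3) with R(k) = B(k−1)f(k)/C(k) = k*(2*k**3 + k**2 + 4*k + 3)/(8*k**3 + 15*k**2 + 19*k + 10).
Check: Δs_k = -8*k**3 - 15*k**2 - 19*k - 10. ✓
Evaluate: s_(n+1) = -2*n**4 - 9*n**3 - 19*n**2 - 22*n - 10; subtract s_(2) = -62 ⇒ S(n) = -2*n**4 - 9*n**3 - 19*n**2 - 22*n + 52.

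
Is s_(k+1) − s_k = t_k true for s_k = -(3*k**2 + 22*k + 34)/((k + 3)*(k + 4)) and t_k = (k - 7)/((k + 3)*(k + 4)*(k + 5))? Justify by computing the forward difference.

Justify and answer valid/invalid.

s_(k+1) = (-22*k - 3*(k + 1)**2 - 56)/((k + 4)*(k + 5))
s_(k+1) − s_k = (k - 7)/(k**3 + 12*k**2 + 47*k + 60)
(s_(k+1) − s_k) − t_k = 0

Valid: the claim telescopes to t_k.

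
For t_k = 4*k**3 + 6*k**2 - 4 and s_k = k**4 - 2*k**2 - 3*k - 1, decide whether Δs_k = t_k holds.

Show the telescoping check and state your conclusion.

Valid: the claim telescopes to t_k.

s_(k+1) = -3*k + (k + 1)**4 - 2*(k + 1)**2 - 4
s_(k+1) − s_k = 4*k**3 + 6*k**2 - 4
(s_(k+1) − s_k) − t_k = 0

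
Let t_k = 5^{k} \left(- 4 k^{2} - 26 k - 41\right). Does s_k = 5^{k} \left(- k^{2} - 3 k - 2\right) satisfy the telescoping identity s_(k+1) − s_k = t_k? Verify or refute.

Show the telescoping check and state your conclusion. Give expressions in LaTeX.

Invalid: residual 5^{k} \left(4 k + 13\right) ≠ 0.

s_(k+1) = 5**(k + 1)*(-k**2 - 5*k - 6)
s_(k+1) − s_k = 5**k*(-4*k**2 - 22*k - 28)
(s_(k+1) − s_k) − t_k = 5**k*(4*k + 13)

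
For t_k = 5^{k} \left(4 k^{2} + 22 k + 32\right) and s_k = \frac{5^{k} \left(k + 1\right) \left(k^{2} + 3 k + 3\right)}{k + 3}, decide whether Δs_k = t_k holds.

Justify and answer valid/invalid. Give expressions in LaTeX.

Invalid: residual \frac{5^{k} \left(- 8 k^{3} - 66 k^{2} - 190 k - 186\right)}{k^{2} + 7 k + 12} ≠ 0.

s_(k+1) = 5**(k + 1)*(k + 2)*(3*k + (k + 1)**2 + 6)/(k + 4)
s_(k+1) − s_k = 5**k*(4*k**4 + 42*k**3 + 168*k**2 + 298*k + 198)/(k**2 + 7*k + 12)
(s_(k+1) − s_k) − t_k = 5**k*(-8*k**3 - 66*k**2 - 190*k - 186)/(k**2 + 7*k + 12)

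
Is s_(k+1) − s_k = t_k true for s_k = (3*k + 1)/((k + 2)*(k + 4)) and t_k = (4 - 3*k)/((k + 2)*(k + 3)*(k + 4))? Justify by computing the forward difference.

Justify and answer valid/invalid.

Invalid: residual 3*(2*k - 1)/(k**4 + 14*k**3 + 71*k**2 + 154*k + 120) ≠ 0.

s_(k+1) = (3*k + 4)/((k + 3)*(k + 5))
s_(k+1) − s_k = (-3*k**2 - 5*k + 17)/(k**4 + 14*k**3 + 71*k**2 + 154*k + 120)
(s_(k+1) − s_k) − t_k = 3*(2*k - 1)/(k**4 + 14*k**3 + 71*k**2 + 154*k + 120)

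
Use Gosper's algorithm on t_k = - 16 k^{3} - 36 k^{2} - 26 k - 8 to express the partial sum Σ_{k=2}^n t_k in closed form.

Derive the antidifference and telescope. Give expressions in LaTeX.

S(n) = - 4 n^{4} - 20 n^{3} - 35 n^{2} - 27 n + 86

t_(k+1)/t_k = (8*k**3 + 42*k**2 + 73*k + 43)/(8*k**3 + 18*k**2 + 13*k + 4).
Factor: A=1; B=1; C=k**3 + 9*k**2/4 + 13*k/8 + 1/2.
Key eq: (1)·f(k+1) = (1)·f(k) + (k**3 + 9*k**2/4 + 13*k/8 + 1/2).
Bound: deg f ≤ 4.
Coefficient equations give f(k) = k*(4*k**3 + 4*k**2 - k + 1)/16.
So s_k = (B(k−1)f/C)·t_k = (k*(4*k**3 + 4*k**2 - k + 1)/(2*(8*k**3 + 18*k**2 + 13*k + 4)))·t_k = k*(-4*k**3 - 4*k**2 + k - 1).
Verify: -16*k**3 - 36*k**2 - 26*k - 8 matches t_k.
Telescope: S(n) = s_(n+1) − s_(2) = -4*n**4 - 20*n**3 - 35*n**2 - 27*n - 8 − (-94) = -4*n**4 - 20*n**3 - 35*n**2 - 27*n + 86.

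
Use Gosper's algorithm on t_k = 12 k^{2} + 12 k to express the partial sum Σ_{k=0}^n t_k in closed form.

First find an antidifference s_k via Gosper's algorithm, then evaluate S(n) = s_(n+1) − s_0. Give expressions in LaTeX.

S(n) = 4 n \left(n^{2} + 3 n + 2\right)

The ratio is (k + 2)/k.
Gosper form: A/B · C(k+1)/C(k) with A=1, B=1, C=k**2 + k.
Key eq: (1)·f(k+1) = (1)·f(k) + (k**2 + k).
From deg A=0, deg B=0, deg C=2: d=3.
A polynomial solution: f(k) = k*(k - 1)*(k + 1)/3.
Then R = B(k−1)f/C = (k - 1)/3, so s_k = R(k)·t_k = 4*k*(k**2 - 1).
Δs = 12*k*(k + 1), as required.
Telescope: S(n) = s_(n+1) − s_(0) = 4*n*(n**2 + 3*n + 2) − (0) = 4*n*(n**2 + 3*n + 2).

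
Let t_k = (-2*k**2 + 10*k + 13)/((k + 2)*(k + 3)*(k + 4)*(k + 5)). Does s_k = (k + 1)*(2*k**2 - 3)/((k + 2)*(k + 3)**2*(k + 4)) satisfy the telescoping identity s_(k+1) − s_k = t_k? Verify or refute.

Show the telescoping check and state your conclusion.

s_(k+1) = (k + 2)*(2*(k + 1)**2 - 3)/((k + 3)*(k + 4)**2*(k + 5))
s_(k+1) − s_k = (-2*k**4 + 4*k**3 + 71*k**2 + 119*k + 48)/(k**6 + 21*k**5 + 181*k**4 + 819*k**3 + 2050*k**2 + 2688*k + 1440)
(s_(k+1) − s_k) − t_k = 4*(2*k**3 + 3*k**2 - 23*k - 27)/(k**6 + 21*k**5 + 181*k**4 + 819*k**3 + 2050*k**2 + 2688*k + 1440)

Invalid: residual 4*(2*k**3 + 3*k**2 - 23*k - 27)/(k**6 + 21*k**5 + 181*k**4 + 819*k**3 + 2050*k**2 + 2688*k + 1440) ≠ 0.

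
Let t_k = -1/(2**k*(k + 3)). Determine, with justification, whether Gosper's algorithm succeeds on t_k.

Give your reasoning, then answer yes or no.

No — key equation has no polynomial f.

Step 1: r(k) = (k + 3)/(2*(k + 4)).
So A=k/2 + 3/2 and B=k + 4, with C=1.
Set up (k/2 + 3/2)·f(k+1) − (k + 3)·f(k) − (1) = 0.
Bound: deg f ≤ -1.
Bound -1 < 0, so the key equation has no polynomial solution.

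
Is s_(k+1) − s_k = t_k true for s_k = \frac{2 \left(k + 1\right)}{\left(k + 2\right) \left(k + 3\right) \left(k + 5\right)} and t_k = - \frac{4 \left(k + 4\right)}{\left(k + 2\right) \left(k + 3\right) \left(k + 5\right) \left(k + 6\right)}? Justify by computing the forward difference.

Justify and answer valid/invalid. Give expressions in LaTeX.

Invalid: residual \frac{4 \left(3 k + 14\right)}{k^{5} + 20 k^{4} + 155 k^{3} + 580 k^{2} + 1044 k + 720} ≠ 0.

s_(k+1) = 2*(k + 2)/((k + 3)*(k + 4)*(k + 6))
s_(k+1) − s_k = 4*(-k**2 - 5*k - 2)/(k**5 + 20*k**4 + 155*k**3 + 580*k**2 + 1044*k + 720)
(s_(k+1) − s_k) − t_k = 4*(3*k + 14)/(k**5 + 20*k**4 + 155*k**3 + 580*k**2 + 1044*k + 720)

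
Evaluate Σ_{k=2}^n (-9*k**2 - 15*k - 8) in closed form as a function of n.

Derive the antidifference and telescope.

S(n) = -3*n**3 - 12*n**2 - 17*n + 32

t_(k+1)/t_k = (9*k**2 + 33*k + 32)/(9*k**2 + 15*k + 8).
Factor: A=1; B=1; C=k**2 + 5*k/3 + 8/9.
Key eq: (1)·f(k+1) = (1)·f(k) + (k**2 + 5*k/3 + 8/9).
d = 3 from the (0,0,2) case.
Match coefficients ⇒ f(k) = k*(3*k**2 + 3*k + 2)/9.
Get s_k = R·t_k = k*(-3*k**2 - 3*k - 2) with R(k) = B(k−1)f(k)/C(k) = k*(3*k**2 + 3*k + 2)/(9*k**2 + 15*k + 8).
Δs = -9*k**2 - 15*k - 8, as required.
Σ_(k=2)^n t_k = s_(n+1) − s_(2) = (-3*n**3 - 12*n**2 - 17*n - 8) − (-40), i.e. -3*n**3 - 12*n**2 - 17*n + 32.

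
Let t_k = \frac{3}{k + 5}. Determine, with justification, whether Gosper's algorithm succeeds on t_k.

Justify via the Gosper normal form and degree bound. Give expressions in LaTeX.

r(k) = (k + 5)/(k + 6) after simplifying.
Gosper form: A/B · C(k+1)/C(k) with A=k + 5, B=k + 6, C=1.
Solve (k + 5)·f(k+1) − (k + 5)·f(k) = 1.
deg f ≤ 0 (via 1,1,0).
Put f(k) = c0: A·f(k+1) − B(k−1)·f(k) − C = -1; need -1 = 0 — inconsistent ⇒ no f, not summable.

No; the coefficient equations for f are inconsistent.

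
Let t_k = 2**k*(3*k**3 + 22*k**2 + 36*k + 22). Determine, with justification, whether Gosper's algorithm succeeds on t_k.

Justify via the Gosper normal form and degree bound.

Ratio r(k) = 2*(3*k**3 + 31*k**2 + 89*k + 83)/(3*k**3 + 22*k**2 + 36*k + 22).
Factor: A=2; B=1; C=k**3 + 22*k**2/3 + 12*k + 22/3.
Solve (2)·f(k+1) − (1)·f(k) = k**3 + 22*k**2/3 + 12*k + 22/3.
deg f ≤ 3 (via 0,0,3).
Match coefficients ⇒ f(k) = (3*k**3 + 4*k**2 + 2*k + 4)/3.
Get s_k = R·t_k = 2**k*(3*k**3 + 4*k**2 + 2*k + 4) with R(k) = B(k−1)f(k)/C(k) = (3*k**3 + 4*k**2 + 2*k + 4)/(3*k**3 + 22*k**2 + 36*k + 22).
Verify: 2**k*(3*k**3 + 22*k**2 + 36*k + 22) matches t_k.

Yes. s_k = 2**k*(3*k**3 + 4*k**2 + 2*k + 4).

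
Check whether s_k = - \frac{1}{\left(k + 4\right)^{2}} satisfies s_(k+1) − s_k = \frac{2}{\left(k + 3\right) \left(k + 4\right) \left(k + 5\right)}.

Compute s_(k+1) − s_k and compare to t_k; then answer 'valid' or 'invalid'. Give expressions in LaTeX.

Invalid: residual \frac{- 3 k - 13}{k^{5} + 21 k^{4} + 175 k^{3} + 723 k^{2} + 1480 k + 1200} ≠ 0.

s_(k+1) = -1/(k + 5)**2
s_(k+1) − s_k = -1/(k + 5)**2 + (k + 4)**(-2)
(s_(k+1) − s_k) − t_k = (-3*k - 13)/(k**5 + 21*k**4 + 175*k**3 + 723*k**2 + 1480*k + 1200)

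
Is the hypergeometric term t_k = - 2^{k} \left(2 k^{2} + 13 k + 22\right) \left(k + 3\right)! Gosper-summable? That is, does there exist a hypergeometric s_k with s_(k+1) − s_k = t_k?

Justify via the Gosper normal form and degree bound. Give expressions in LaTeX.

Compute t_(k+1)/t_k: get 2*(2*k**3 + 25*k**2 + 105*k + 148)/(2*k**2 + 13*k + 22).
Gosper form: A/B · C(k+1)/C(k) with A=2*k + 8, B=1, C=k**2 + 13*k/2 + 11.
Solve (2*k + 8)·f(k+1) − (1)·f(k) = k**2 + 13*k/2 + 11.
Degrees (1,0,2) ⇒ d ≤ 1.
Coefficient equations give f(k) = (k + 2)/2.
Get s_k = R·t_k = -2**k*(k + 2)*factorial(k + 3) with R(k) = B(k−1)f(k)/C(k) = (k + 2)/(2*k**2 + 13*k + 22).
Check: Δs_k = -2**k*(2*k**2 + 13*k + 22)*factorial(k + 3). ✓

Yes. s_k = - 2^{k} \left(k + 2\right) \left(k + 3\right)!.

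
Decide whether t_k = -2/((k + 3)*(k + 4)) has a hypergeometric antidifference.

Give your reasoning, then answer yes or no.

Yes. s_k = -2*k/(3*k + 9).

r(k) = (k + 3)/(k + 5) after simplifying.
A = k + 3, B = k + 5, C = 1.
f must satisfy (k + 3)·f(k+1) − (k + 4)·f(k) = 1.
Bound: deg f ≤ 1.
Solving with deg f ≤ 1: f(k) = k/3.
So s_k = (B(k−1)f/C)·t_k = (k*(k + 4)/3)·t_k = -2*k/(3*k + 9).
Check: Δs_k = -2/(k**2 + 7*k + 12). ✓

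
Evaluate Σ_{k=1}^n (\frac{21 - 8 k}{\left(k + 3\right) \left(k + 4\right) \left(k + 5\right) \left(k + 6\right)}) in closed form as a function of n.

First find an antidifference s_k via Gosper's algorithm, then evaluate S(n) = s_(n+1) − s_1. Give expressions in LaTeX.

Step 1: r(k) = (k + 3)*(8*k - 13)/((k + 7)*(8*k - 21)).
A = k + 3, B = k + 7, C = k - 21/8.
Need (k + 3)·f(k+1) − (k + 6)·f(k) = k - 21/8.
Degrees (1,1,1) ⇒ d ≤ 3.
A polynomial solution: f(k) = -k*(k**2 + 12*k + 127)/160.
R(k) = B(k−1)·f(k)/C(k) = -k*(k + 6)*(k**2 + 12*k + 127)/(20*(8*k - 21)); s_k = R·t_k = k*(k**2 + 12*k + 127)/(20*(k + 3)*(k + 4)*(k + 5)).
s_(k+1) − s_k = (21 - 8*k)/(k**4 + 18*k**3 + 119*k**2 + 342*k + 360) = t_k.
Evaluate: s_(n+1) = (n**3 + 15*n**2 + 154*n + 140)/(20*(n**3 + 15*n**2 + 74*n + 120)); subtract s_(1) = 7/120 ⇒ S(n) = n*(-n**2 - 15*n + 406)/(120*(n**3 + 15*n**2 + 74*n + 120)).

S(n) = \frac{n \left(- n^{2} - 15 n + 406\right)}{120 \left(n^{3} + 15 n^{2} + 74 n + 120\right)}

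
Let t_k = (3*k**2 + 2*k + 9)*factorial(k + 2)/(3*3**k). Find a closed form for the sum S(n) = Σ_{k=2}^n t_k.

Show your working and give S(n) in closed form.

S(n) = -40/3 + n*factorial(n + 3)/3**n + 2*factorial(n + 3)/(3*3**n)

The ratio is (k + 3)*(2*k + 3*(k + 1)**2 + 11)/(3*(3*k**2 + 2*k + 9)).
Factor: A=k/3 + 1; B=1; C=k**2 + 2*k/3 + 3.
Need (k/3 + 1)·f(k+1) − (1)·f(k) = k**2 + 2*k/3 + 3.
Bound: deg f ≤ 1.
A polynomial solution: f(k) = 3*k - 1.
Certificate R = B(k−1)f/C = 3*(3*k - 1)/(3*k**2 + 2*k + 9) gives s_k = (3*k - 1)*factorial(k + 2)/3**k.
s_(k+1) − s_k = (3*k**2 + 2*k + 9)*factorial(k + 2)/(3*3**k) = t_k.
s_(n+1) = 3**(-n - 1)*(3*n + 2)*factorial(n + 3) and s_(2) = 40/3, so S(n) = -40/3 + n*factorial(n + 3)/3**n + 2*factorial(n + 3)/(3*3**n).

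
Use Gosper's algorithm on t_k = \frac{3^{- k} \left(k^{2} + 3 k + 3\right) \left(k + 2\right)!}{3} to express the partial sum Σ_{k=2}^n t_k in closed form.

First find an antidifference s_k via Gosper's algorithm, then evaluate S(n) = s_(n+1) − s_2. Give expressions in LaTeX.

Step 1: r(k) = (k + 3)*(3*k + (k + 1)**2 + 6)/(3*(k**2 + 3*k + 3)).
Gosper form: A/B · C(k+1)/C(k) with A=k/3 + 1, B=1, C=k**2 + 3*k + 3.
f must satisfy (k/3 + 1)·f(k+1) − (1)·f(k) = k**2 + 3*k + 3.
From deg A=1, deg B=0, deg C=2: d=1.
A polynomial solution: f(k) = 3*(k + 2).
So s_k = (B(k−1)f/C)·t_k = (3*(k + 2)/(k**2 + 3*k + 3))·t_k = (k + 2)*factorial(k + 2)/3**k.
Δs = (k**2 + 3*k + 3)*factorial(k + 2)/(3*3**k), as required.
Evaluate: s_(n+1) = 3**(-n - 1)*(n + 3)*factorial(n + 3); subtract s_(2) = 32/3 ⇒ S(n) = -32/3 + n*factorial(n + 3)/(3*3**n) + factorial(n + 3)/3**n.

S(n) = - \frac{32}{3} + \frac{3^{- n} n \left(n + 3\right)!}{3} + 3^{- n} \left(n + 3\right)!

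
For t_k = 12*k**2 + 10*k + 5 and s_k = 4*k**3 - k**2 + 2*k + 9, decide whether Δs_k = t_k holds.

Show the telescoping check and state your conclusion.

s_(k+1) = 4*k**3 + 11*k**2 + 12*k + 14
s_(k+1) − s_k = 12*k**2 + 10*k + 5
(s_(k+1) − s_k) − t_k = 0

valid; difference matches t_k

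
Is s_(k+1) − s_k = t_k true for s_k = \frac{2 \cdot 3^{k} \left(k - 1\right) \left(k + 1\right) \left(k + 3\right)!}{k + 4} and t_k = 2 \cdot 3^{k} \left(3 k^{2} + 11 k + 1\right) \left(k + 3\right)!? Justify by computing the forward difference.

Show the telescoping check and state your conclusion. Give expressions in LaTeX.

s_(k+1) = 6*3**k*k*(k + 2)*factorial(k + 4)/(k + 5)
s_(k+1) − s_k = 2*3**k*(3*k**4 + 29*k**3 + 91*k**2 + 97*k + 5)*factorial(k + 3)/((k + 4)*(k + 5))
(s_(k+1) − s_k) − t_k = -6*3**k*(3*k**3 + 23*k**2 + 44*k + 5)*factorial(k + 3)/((k + 4)*(k + 5))

Invalid: residual - \frac{6 \cdot 3^{k} \left(3 k^{3} + 23 k^{2} + 44 k + 5\right) \left(k + 3\right)!}{\left(k + 4\right) \left(k + 5\right)} ≠ 0.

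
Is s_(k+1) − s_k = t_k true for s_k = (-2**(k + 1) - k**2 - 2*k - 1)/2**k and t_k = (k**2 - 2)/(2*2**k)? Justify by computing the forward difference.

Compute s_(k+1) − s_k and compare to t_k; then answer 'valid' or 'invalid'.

Valid — Δs_k = t_k.

s_(k+1) = (-4*2**k - k**2 - 4*k - 4)/(2*2**k)
s_(k+1) − s_k = (k**2 - 2)/(2*2**k)
(s_(k+1) − s_k) − t_k = 0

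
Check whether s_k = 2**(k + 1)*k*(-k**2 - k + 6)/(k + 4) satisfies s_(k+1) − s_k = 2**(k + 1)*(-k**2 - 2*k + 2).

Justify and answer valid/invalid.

s_(k+1) = 2**(k + 2)*(-k**3 - 4*k**2 + k + 4)/(k + 5)
s_(k+1) − s_k = 2**(k + 1)*(-k**4 - 10*k**3 - 31*k**2 - 14*k + 32)/(k**2 + 9*k + 20)
(s_(k+1) − s_k) − t_k = 2**(k + 1)*(k**3 + 5*k**2 + 8*k - 8)/(k**2 + 9*k + 20)

Invalid: residual 2**(k + 1)*(k**3 + 5*k**2 + 8*k - 8)/(k**2 + 9*k + 20) ≠ 0.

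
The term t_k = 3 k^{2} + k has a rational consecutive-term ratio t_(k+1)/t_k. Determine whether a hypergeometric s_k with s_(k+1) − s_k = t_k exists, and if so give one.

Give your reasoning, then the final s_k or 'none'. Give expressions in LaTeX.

Step 1: r(k) = (k + 3*(k + 1)**2 + 1)/(k*(3*k + 1)).
Factor: A=1; B=1; C=k**2 + k/3.
f must satisfy (1)·f(k+1) − (1)·f(k) = k**2 + k/3.
deg f ≤ 3 (via 0,0,2).
Solve for f: f(k) = k**2*(k - 1)/3 (degree 3 ≤ 3).
Then R = B(k−1)f/C = k*(k - 1)/(3*k + 1), so s_k = R(k)·t_k = k**2*(k - 1).
Verify: k*(3*k + 1) matches t_k.

s_k = k^{2} \left(k - 1\right)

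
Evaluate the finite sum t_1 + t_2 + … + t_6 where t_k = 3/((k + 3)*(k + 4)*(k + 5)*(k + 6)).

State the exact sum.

Σ = 1/132

Step 1: r(k) = (k + 3)/(k + 7).
Take A(k)=k + 3, B(k)=k + 7, C(k)=1.
f must satisfy (k + 3)·f(k+1) − (k + 6)·f(k) = 1.
deg f ≤ 3 (via 1,1,0).
A polynomial solution: f(k) = k*(k**2 + 12*k + 47)/180.
R(k) = B(k−1)·f(k)/C(k) = k*(k + 6)*(k**2 + 12*k + 47)/180; s_k = R·t_k = k*(k**2 + 12*k + 47)/(60*(k + 3)*(k + 4)*(k + 5)).
s_(k+1) − s_k = 3/(k**4 + 18*k**3 + 119*k**2 + 342*k + 360) = t_k.
Sum = s_(7) − s_(1); s_(7) = 7/440, s_(1) = 1/120 ⇒ 1/132.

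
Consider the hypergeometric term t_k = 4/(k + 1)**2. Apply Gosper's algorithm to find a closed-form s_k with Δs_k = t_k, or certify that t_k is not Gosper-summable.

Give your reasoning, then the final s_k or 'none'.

Step 1: r(k) = (k + 1)**2/(k + 2)**2.
A = k**2 + 2*k + 1, B = k**2 + 4*k + 4, C = 1.
Set up (k**2 + 2*k + 1)·f(k+1) − (k**2 + 2*k + 1)·f(k) − (1) = 0.
d = 0 from the (2,2,0) case.
f = c0 ⇒ A·f(k+1) − B(k−1)·f(k) − C = -1. The system {-1 = 0} is inconsistent; no antidifference.

none — t_k is not Gosper-summable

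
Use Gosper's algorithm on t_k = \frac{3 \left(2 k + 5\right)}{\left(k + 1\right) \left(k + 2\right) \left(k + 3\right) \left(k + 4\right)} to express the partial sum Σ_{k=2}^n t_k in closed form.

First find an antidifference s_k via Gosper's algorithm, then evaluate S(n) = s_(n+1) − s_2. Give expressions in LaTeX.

S(n) = \frac{n^{2} + 6 n - 7}{5 \left(n^{2} + 6 n + 8\right)}

The ratio is (k + 1)*(2*k + 7)/((k + 5)*(2*k + 5)).
Gosper form: A/B · C(k+1)/C(k) with A=k + 1, B=k + 5, C=k + 5/2.
f must satisfy (k + 1)·f(k+1) − (k + 4)·f(k) = k + 5/2.
Bound: deg f ≤ 3.
Solving with deg f ≤ 3: f(k) = k*(k + 2)*(k + 4)/6.
Get s_k = R·t_k = k*(k + 4)/(k**2 + 4*k + 3) with R(k) = B(k−1)f(k)/C(k) = k*(k + 2)*(k + 4)**2/(3*(2*k + 5)).
Verify: 3*(2*k + 5)/(k**4 + 10*k**3 + 35*k**2 + 50*k + 24) matches t_k.
Evaluate: s_(n+1) = (n**2 + 6*n + 5)/(n**2 + 6*n + 8); subtract s_(2) = 4/5 ⇒ S(n) = (n**2 + 6*n - 7)/(5*(n**2 + 6*n + 8)).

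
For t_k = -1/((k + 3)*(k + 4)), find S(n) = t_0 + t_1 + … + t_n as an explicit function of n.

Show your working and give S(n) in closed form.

t_(k+1)/t_k = (k + 3)/(k + 5).
A = k + 3, B = k + 5, C = 1.
Key eq: (k + 3)·f(k+1) = (k + 4)·f(k) + (1).
Bound: deg f ≤ 1.
Solving with deg f ≤ 1: f(k) = k/3.
R(k) = B(k−1)·f(k)/C(k) = k*(k + 4)/3; s_k = R·t_k = -k/(3*k + 9).
s_(k+1) − s_k = -1/(k**2 + 7*k + 12) = t_k.
Evaluate: s_(n+1) = (-n - 1)/(3*(n + 4)); subtract s_(0) = 0 ⇒ S(n) = (-n - 1)/(3*(n + 4)).

S(n) = (-n - 1)/(3*(n + 4))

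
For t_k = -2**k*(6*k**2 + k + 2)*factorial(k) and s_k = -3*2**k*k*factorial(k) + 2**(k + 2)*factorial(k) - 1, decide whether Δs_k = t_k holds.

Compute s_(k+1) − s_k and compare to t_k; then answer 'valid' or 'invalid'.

valid (s_(k+1) − s_k reduces to t_k)

s_(k+1) = -6*2**k*k**2*factorial(k) - 4*2**k*k*factorial(k) + 2*2**k*factorial(k) - 1
s_(k+1) − s_k = -2**k*(6*k**2 + k + 2)*factorial(k)
(s_(k+1) − s_k) − t_k = 0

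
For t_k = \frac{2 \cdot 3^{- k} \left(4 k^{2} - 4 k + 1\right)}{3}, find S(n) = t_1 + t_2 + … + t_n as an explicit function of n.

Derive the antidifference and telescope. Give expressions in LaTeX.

S(n) = 3^{- n - 1} \left(7 \cdot 3^{n} - 4 n^{2} - 8 n - 7\right)

The ratio is (4*k**2 + 4*k + 1)/(3*(4*k**2 - 4*k + 1)).
Factor: A=1/3; B=1; C=k**2 - k + 1/4.
Need (1/3)·f(k+1) − (1)·f(k) = k**2 - k + 1/4.
deg f ≤ 2 (via 0,0,2).
Solve for f: f(k) = -3*(4*k**2 + 3)/8 (degree 2 ≤ 2).
Certificate R = B(k−1)f/C = -3*(4*k**2 + 3)/(2*(2*k - 1)**2) gives s_k = (-4*k**2 - 3)/3**k.
s_(k+1) − s_k = 2*(4*k**2 - 4*k + 1)/(3*3**k) = t_k.
Evaluate: s_(n+1) = 3**(-n - 1)*(-4*n**2 - 8*n - 7); subtract s_(1) = -7/3 ⇒ S(n) = 3**(-n - 1)*(7*3**n - 4*n**2 - 8*n - 7).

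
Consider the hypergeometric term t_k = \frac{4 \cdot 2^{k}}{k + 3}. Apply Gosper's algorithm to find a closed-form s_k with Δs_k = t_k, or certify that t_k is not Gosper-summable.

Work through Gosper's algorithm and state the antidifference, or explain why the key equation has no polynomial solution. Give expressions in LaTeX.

none — t_k is not Gosper-summable

Step 1: r(k) = 2*(k + 3)/(k + 4).
Normal form (A,B,C) = (2*k + 6, k + 4, 1).
Solve (2*k + 6)·f(k+1) − (k + 3)·f(k) = 1.
deg f ≤ -1 (via 1,1,0).
Negative degree bound (-1): no f exists, t_k not Gosper-summable.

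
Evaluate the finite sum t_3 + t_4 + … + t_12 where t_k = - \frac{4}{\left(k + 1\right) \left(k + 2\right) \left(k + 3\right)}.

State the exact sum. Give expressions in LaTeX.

Σ = -19/210

r(k) = (k + 1)/(k + 4) after simplifying.
Normal form (A,B,C) = (k + 1, k + 4, 1).
Solve (k + 1)·f(k+1) − (k + 3)·f(k) = 1.
d = 2 from the (1,1,0) case.
Coefficient equations give f(k) = k*(k + 3)/4.
Then R = B(k−1)f/C = k*(k + 3)**2/4, so s_k = R(k)·t_k = k*(-k - 3)/((k + 1)*(k + 2)).
s_(k+1) − s_k = -4/(k**3 + 6*k**2 + 11*k + 6) = t_k.
Σ_(k=3)^(12) t_k = s_(13) − s_(3) = -104/105 − (-9/10) = -19/210.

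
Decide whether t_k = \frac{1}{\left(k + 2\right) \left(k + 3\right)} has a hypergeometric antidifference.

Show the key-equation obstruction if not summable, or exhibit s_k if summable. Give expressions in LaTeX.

Yes. s_k = \frac{k}{2 \left(k + 2\right)}.

Step 1: r(k) = (k + 2)/(k + 4).
Take A(k)=k + 2, B(k)=k + 4, C(k)=1.
Solve (k + 2)·f(k+1) − (k + 3)·f(k) = 1.
deg f ≤ 1 (via 1,1,0).
Coefficient equations give f(k) = k/2.
So s_k = (B(k−1)f/C)·t_k = (k*(k + 3)/2)·t_k = k/(2*(k + 2)).
Check: Δs_k = 1/(k**2 + 5*k + 6). ✓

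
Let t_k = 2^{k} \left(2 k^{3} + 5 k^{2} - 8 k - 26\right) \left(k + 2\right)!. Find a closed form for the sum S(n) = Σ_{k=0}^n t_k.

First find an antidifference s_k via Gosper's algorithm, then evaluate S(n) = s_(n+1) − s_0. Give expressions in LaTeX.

r(k) = 2*(2*k**4 + 17*k**3 + 41*k**2 - 3*k - 81)/(2*k**3 + 5*k**2 - 8*k - 26) after simplifying.
A = 2*k + 6, B = 1, C = k**3 + 5*k**2/2 - 4*k - 13.
Set up (2*k + 6)·f(k+1) − (1)·f(k) − (k**3 + 5*k**2/2 - 4*k - 13) = 0.
Bound: deg f ≤ 2.
Solving with deg f ≤ 2: f(k) = (k**2 - 2*k - 4)/2.
R(k) = B(k−1)·f(k)/C(k) = (k**2 - 2*k - 4)/(2*k**3 + 5*k**2 - 8*k - 26); s_k = R·t_k = 2**k*(k**2 - 2*k - 4)*factorial(k + 2).
Verify: 2**k*(2*k**3 + 5*k**2 - 8*k - 26)*factorial(k + 2) matches t_k.
s_(n+1) = 2**(n + 1)*(n**2 - 5)*factorial(n + 3) and s_(0) = -8, so S(n) = 2*2**n*n**2*factorial(n + 3) - 10*2**n*factorial(n + 3) + 8.

S(n) = 2 \cdot 2^{n} n^{2} \left(n + 3\right)! - 10 \cdot 2^{n} \left(n + 3\right)! + 8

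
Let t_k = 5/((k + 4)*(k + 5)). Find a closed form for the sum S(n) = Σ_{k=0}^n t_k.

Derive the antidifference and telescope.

S(n) = 5*(n + 1)/(4*(n + 5))

The ratio is (k + 4)/(k + 6).
Factor: A=k + 4; B=k + 6; C=1.
f must satisfy (k + 4)·f(k+1) − (k + 5)·f(k) = 1.
From deg A=1, deg B=1, deg C=0: d=1.
Coefficient equations give f(k) = k/4.
So s_k = (B(k−1)f/C)·t_k = (k*(k + 5)/4)·t_k = 5*k/(4*(k + 4)).
Verify: 5/(k**2 + 9*k + 20) matches t_k.
Σ_(k=0)^n t_k = s_(n+1) − s_(0) = (5*(n + 1)/(4*(n + 5))) − (0), i.e. 5*(n + 1)/(4*(n + 5)).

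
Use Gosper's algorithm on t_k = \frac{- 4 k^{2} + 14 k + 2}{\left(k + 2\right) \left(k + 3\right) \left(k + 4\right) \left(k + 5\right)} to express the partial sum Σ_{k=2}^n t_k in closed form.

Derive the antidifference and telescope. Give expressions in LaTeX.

S(n) = \frac{- 13 n^{3} + 84 n^{2} + 49 n - 120}{60 \left(n^{3} + 12 n^{2} + 47 n + 60\right)}

r(k) = (k + 2)*(7*k - 2*(k + 1)**2 + 8)/((k + 6)*(-2*k**2 + 7*k + 1)) after simplifying.
Gosper form: A/B · C(k+1)/C(k) with A=k + 2, B=k + 6, C=k**2 - 7*k/2 - 1/2.
Set up (k + 2)·f(k+1) − (k + 5)·f(k) − (k**2 - 7*k/2 - 1/2) = 0.
Degrees (1,1,2) ⇒ d ≤ 3.
Coefficient equations give f(k) = k*(k**2 - 15*k + 8)/24.
Then R = B(k−1)f/C = k*(k + 5)*(k**2 - 15*k + 8)/(12*(2*k**2 - 7*k - 1)), so s_k = R(k)·t_k = -k*(k**2 - 15*k + 8)/(6*(k + 2)*(k + 3)*(k + 4)).
s_(k+1) − s_k = 2*(-2*k**2 + 7*k + 1)/(k**4 + 14*k**3 + 71*k**2 + 154*k + 120) = t_k.
Telescope: S(n) = s_(n+1) − s_(2) = (-n**3 + 12*n**2 + 19*n + 6)/(6*(n**3 + 12*n**2 + 47*n + 60)) − (1/20) = (-13*n**3 + 84*n**2 + 49*n - 120)/(60*(n**3 + 12*n**2 + 47*n + 60)).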